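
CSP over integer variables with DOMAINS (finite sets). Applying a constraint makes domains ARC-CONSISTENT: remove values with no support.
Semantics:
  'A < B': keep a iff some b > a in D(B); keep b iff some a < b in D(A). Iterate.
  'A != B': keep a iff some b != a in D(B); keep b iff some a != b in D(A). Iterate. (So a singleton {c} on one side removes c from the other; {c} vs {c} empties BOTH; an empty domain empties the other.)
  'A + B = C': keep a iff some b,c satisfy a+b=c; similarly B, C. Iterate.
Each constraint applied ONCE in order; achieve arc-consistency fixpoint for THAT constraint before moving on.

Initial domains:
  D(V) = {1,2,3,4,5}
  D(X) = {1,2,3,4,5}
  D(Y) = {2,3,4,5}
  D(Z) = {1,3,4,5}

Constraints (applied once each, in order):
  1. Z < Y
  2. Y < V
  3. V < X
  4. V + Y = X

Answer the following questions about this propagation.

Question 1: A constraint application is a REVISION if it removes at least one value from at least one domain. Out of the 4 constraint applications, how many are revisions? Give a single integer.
Constraint 1 (Z < Y) on D(Z)={1,3,4,5} D(Y)={2,3,4,5}: Z {1,3,4,5}->{1,3,4} => REVISION
Constraint 2 (Y < V) on D(Y)={2,3,4,5} D(V)={1,2,3,4,5}: Y {2,3,4,5}->{2,3,4}; V {1,2,3,4,5}->{3,4,5} => REVISION
Constraint 3 (V < X) on D(V)={3,4,5} D(X)={1,2,3,4,5}: V {3,4,5}->{3,4}; X {1,2,3,4,5}->{4,5} => REVISION
Constraint 4 (V + Y = X) on D(V)={3,4} D(Y)={2,3,4} D(X)={4,5}: V {3,4}->{3}; Y {2,3,4}->{2}; X {4,5}->{5} => REVISION
Total revisions = 4

Answer: 4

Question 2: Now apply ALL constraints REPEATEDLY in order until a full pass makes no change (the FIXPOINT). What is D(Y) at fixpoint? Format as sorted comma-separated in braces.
Answer: {2}

Derivation:
pass 0 (initial): D(Y)={2,3,4,5}
pass 1: V {1,2,3,4,5}->{3}; X {1,2,3,4,5}->{5}; Y {2,3,4,5}->{2}; Z {1,3,4,5}->{1,3,4}
pass 2: Z {1,3,4}->{1}
pass 3: no change
Fixpoint after 3 passes: D(Y) = {2}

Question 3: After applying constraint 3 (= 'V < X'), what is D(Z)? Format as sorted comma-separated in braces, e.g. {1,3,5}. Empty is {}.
Constraint 1 (Z < Y) on D(Z)={1,3,4,5} D(Y)={2,3,4,5}: Z {1,3,4,5}->{1,3,4}
Constraint 2 (Y < V) on D(Y)={2,3,4,5} D(V)={1,2,3,4,5}: Y {2,3,4,5}->{2,3,4}; V {1,2,3,4,5}->{3,4,5}
Constraint 3 (V < X) on D(V)={3,4,5} D(X)={1,2,3,4,5}: V {3,4,5}->{3,4}; X {1,2,3,4,5}->{4,5}
So after constraint 3: D(Z) = {1,3,4}

Answer: {1,3,4}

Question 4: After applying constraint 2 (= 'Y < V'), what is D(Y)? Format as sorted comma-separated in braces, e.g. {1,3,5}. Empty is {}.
Answer: {2,3,4}

Derivation:
Constraint 1 (Z < Y) on D(Z)={1,3,4,5} D(Y)={2,3,4,5}: Z {1,3,4,5}->{1,3,4}
Constraint 2 (Y < V) on D(Y)={2,3,4,5} D(V)={1,2,3,4,5}: Y {2,3,4,5}->{2,3,4}; V {1,2,3,4,5}->{3,4,5}
So after constraint 2: D(Y) = {2,3,4}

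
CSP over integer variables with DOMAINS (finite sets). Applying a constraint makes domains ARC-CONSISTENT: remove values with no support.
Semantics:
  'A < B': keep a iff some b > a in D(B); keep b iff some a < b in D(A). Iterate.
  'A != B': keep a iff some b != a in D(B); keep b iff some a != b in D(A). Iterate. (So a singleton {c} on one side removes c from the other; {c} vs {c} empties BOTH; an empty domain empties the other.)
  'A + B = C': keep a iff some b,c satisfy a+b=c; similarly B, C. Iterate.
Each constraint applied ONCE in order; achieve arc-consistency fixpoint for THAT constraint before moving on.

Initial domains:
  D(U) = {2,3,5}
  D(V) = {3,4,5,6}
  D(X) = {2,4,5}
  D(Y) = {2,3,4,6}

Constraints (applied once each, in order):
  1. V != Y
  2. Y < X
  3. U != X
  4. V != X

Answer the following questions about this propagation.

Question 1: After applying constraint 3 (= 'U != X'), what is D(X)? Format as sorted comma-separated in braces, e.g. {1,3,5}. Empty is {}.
Constraint 1 (V != Y) on D(V)={3,4,5,6} D(Y)={2,3,4,6}: no change
Constraint 2 (Y < X) on D(Y)={2,3,4,6} D(X)={2,4,5}: Y {2,3,4,6}->{2,3,4}; X {2,4,5}->{4,5}
Constraint 3 (U != X) on D(U)={2,3,5} D(X)={4,5}: no change
So after constraint 3: D(X) = {4,5}

Answer: {4,5}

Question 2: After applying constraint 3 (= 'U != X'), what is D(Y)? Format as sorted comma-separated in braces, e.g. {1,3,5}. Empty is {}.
Answer: {2,3,4}

Derivation:
Constraint 1 (V != Y) on D(V)={3,4,5,6} D(Y)={2,3,4,6}: no change
Constraint 2 (Y < X) on D(Y)={2,3,4,6} D(X)={2,4,5}: Y {2,3,4,6}->{2,3,4}; X {2,4,5}->{4,5}
Constraint 3 (U != X) on D(U)={2,3,5} D(X)={4,5}: no change
So after constraint 3: D(Y) = {2,3,4}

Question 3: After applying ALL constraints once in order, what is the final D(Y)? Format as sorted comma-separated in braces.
Answer: {2,3,4}

Derivation:
Constraint 1 (V != Y) on D(V)={3,4,5,6} D(Y)={2,3,4,6}: no change
Constraint 2 (Y < X) on D(Y)={2,3,4,6} D(X)={2,4,5}: Y {2,3,4,6}->{2,3,4}; X {2,4,5}->{4,5}
Constraint 3 (U != X) on D(U)={2,3,5} D(X)={4,5}: no change
Constraint 4 (V != X) on D(V)={3,4,5,6} D(X)={4,5}: no change
So after all 4 constraints: D(Y) = {2,3,4}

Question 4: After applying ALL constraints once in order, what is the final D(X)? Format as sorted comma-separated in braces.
Constraint 1 (V != Y) on D(V)={3,4,5,6} D(Y)={2,3,4,6}: no change
Constraint 2 (Y < X) on D(Y)={2,3,4,6} D(X)={2,4,5}: Y {2,3,4,6}->{2,3,4}; X {2,4,5}->{4,5}
Constraint 3 (U != X) on D(U)={2,3,5} D(X)={4,5}: no change
Constraint 4 (V != X) on D(V)={3,4,5,6} D(X)={4,5}: no change
So after all 4 constraints: D(X) = {4,5}

Answer: {4,5}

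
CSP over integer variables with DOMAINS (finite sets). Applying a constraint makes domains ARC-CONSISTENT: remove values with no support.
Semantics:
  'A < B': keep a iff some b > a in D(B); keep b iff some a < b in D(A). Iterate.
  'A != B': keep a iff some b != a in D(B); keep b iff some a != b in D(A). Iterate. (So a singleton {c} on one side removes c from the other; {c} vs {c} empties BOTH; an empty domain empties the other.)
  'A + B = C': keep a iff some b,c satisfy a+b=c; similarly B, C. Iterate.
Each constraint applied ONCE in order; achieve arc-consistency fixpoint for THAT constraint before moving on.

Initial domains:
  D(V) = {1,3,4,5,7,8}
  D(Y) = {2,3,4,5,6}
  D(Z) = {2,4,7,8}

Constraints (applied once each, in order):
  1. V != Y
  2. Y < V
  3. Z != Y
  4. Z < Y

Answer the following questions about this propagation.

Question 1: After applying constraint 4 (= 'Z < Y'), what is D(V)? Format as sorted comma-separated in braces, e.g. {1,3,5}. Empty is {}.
Constraint 1 (V != Y) on D(V)={1,3,4,5,7,8} D(Y)={2,3,4,5,6}: no change
Constraint 2 (Y < V) on D(Y)={2,3,4,5,6} D(V)={1,3,4,5,7,8}: V {1,3,4,5,7,8}->{3,4,5,7,8}
Constraint 3 (Z != Y) on D(Z)={2,4,7,8} D(Y)={2,3,4,5,6}: no change
Constraint 4 (Z < Y) on D(Z)={2,4,7,8} D(Y)={2,3,4,5,6}: Z {2,4,7,8}->{2,4}; Y {2,3,4,5,6}->{3,4,5,6}
So after constraint 4: D(V) = {3,4,5,7,8}

Answer: {3,4,5,7,8}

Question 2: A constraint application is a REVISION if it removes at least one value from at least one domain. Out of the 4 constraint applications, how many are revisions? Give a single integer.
Answer: 2

Derivation:
Constraint 1 (V != Y) on D(V)={1,3,4,5,7,8} D(Y)={2,3,4,5,6}: no change => not a revision
Constraint 2 (Y < V) on D(Y)={2,3,4,5,6} D(V)={1,3,4,5,7,8}: V {1,3,4,5,7,8}->{3,4,5,7,8} => REVISION
Constraint 3 (Z != Y) on D(Z)={2,4,7,8} D(Y)={2,3,4,5,6}: no change => not a revision
Constraint 4 (Z < Y) on D(Z)={2,4,7,8} D(Y)={2,3,4,5,6}: Z {2,4,7,8}->{2,4}; Y {2,3,4,5,6}->{3,4,5,6} => REVISION
Total revisions = 2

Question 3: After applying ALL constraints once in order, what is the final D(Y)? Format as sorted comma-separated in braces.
Answer: {3,4,5,6}

Derivation:
Constraint 1 (V != Y) on D(V)={1,3,4,5,7,8} D(Y)={2,3,4,5,6}: no change
Constraint 2 (Y < V) on D(Y)={2,3,4,5,6} D(V)={1,3,4,5,7,8}: V {1,3,4,5,7,8}->{3,4,5,7,8}
Constraint 3 (Z != Y) on D(Z)={2,4,7,8} D(Y)={2,3,4,5,6}: no change
Constraint 4 (Z < Y) on D(Z)={2,4,7,8} D(Y)={2,3,4,5,6}: Z {2,4,7,8}->{2,4}; Y {2,3,4,5,6}->{3,4,5,6}
So after all 4 constraints: D(Y) = {3,4,5,6}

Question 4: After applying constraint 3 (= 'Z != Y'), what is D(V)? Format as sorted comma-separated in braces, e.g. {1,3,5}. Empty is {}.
Answer: {3,4,5,7,8}

Derivation:
Constraint 1 (V != Y) on D(V)={1,3,4,5,7,8} D(Y)={2,3,4,5,6}: no change
Constraint 2 (Y < V) on D(Y)={2,3,4,5,6} D(V)={1,3,4,5,7,8}: V {1,3,4,5,7,8}->{3,4,5,7,8}
Constraint 3 (Z != Y) on D(Z)={2,4,7,8} D(Y)={2,3,4,5,6}: no change
So after constraint 3: D(V) = {3,4,5,7,8}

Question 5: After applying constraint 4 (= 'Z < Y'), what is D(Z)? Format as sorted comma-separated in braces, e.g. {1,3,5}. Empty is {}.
Constraint 1 (V != Y) on D(V)={1,3,4,5,7,8} D(Y)={2,3,4,5,6}: no change
Constraint 2 (Y < V) on D(Y)={2,3,4,5,6} D(V)={1,3,4,5,7,8}: V {1,3,4,5,7,8}->{3,4,5,7,8}
Constraint 3 (Z != Y) on D(Z)={2,4,7,8} D(Y)={2,3,4,5,6}: no change
Constraint 4 (Z < Y) on D(Z)={2,4,7,8} D(Y)={2,3,4,5,6}: Z {2,4,7,8}->{2,4}; Y {2,3,4,5,6}->{3,4,5,6}
So after constraint 4: D(Z) = {2,4}

Answer: {2,4}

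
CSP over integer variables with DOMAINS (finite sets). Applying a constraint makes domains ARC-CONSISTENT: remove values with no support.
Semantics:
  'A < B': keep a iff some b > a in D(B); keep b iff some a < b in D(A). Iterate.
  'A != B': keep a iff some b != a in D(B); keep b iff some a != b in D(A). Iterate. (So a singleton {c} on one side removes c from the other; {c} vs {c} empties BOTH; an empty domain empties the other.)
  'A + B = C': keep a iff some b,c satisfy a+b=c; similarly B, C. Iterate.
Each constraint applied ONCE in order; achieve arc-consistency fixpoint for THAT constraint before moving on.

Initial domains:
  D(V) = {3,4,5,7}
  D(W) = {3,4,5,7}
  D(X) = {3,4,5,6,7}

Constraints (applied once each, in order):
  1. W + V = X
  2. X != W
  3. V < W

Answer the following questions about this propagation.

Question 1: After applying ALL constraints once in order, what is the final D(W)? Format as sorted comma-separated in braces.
Answer: {4}

Derivation:
Constraint 1 (W + V = X) on D(W)={3,4,5,7} D(V)={3,4,5,7} D(X)={3,4,5,6,7}: W {3,4,5,7}->{3,4}; V {3,4,5,7}->{3,4}; X {3,4,5,6,7}->{6,7}
Constraint 2 (X != W) on D(X)={6,7} D(W)={3,4}: no change
Constraint 3 (V < W) on D(V)={3,4} D(W)={3,4}: V {3,4}->{3}; W {3,4}->{4}
So after all 3 constraints: D(W) = {4}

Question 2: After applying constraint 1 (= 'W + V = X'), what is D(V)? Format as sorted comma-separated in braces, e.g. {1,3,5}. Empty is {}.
Answer: {3,4}

Derivation:
Constraint 1 (W + V = X) on D(W)={3,4,5,7} D(V)={3,4,5,7} D(X)={3,4,5,6,7}: W {3,4,5,7}->{3,4}; V {3,4,5,7}->{3,4}; X {3,4,5,6,7}->{6,7}
So after constraint 1: D(V) = {3,4}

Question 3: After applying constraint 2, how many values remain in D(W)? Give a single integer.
Constraint 1 (W + V = X) on D(W)={3,4,5,7} D(V)={3,4,5,7} D(X)={3,4,5,6,7}: W {3,4,5,7}->{3,4}; V {3,4,5,7}->{3,4}; X {3,4,5,6,7}->{6,7}
Constraint 2 (X != W) on D(X)={6,7} D(W)={3,4}: no change
So after constraint 2: D(W)={3,4}, size = 2

Answer: 2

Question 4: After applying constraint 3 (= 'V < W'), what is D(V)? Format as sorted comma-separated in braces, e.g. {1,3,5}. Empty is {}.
Constraint 1 (W + V = X) on D(W)={3,4,5,7} D(V)={3,4,5,7} D(X)={3,4,5,6,7}: W {3,4,5,7}->{3,4}; V {3,4,5,7}->{3,4}; X {3,4,5,6,7}->{6,7}
Constraint 2 (X != W) on D(X)={6,7} D(W)={3,4}: no change
Constraint 3 (V < W) on D(V)={3,4} D(W)={3,4}: V {3,4}->{3}; W {3,4}->{4}
So after constraint 3: D(V) = {3}

Answer: {3}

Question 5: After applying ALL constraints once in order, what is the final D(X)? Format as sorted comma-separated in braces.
Answer: {6,7}

Derivation:
Constraint 1 (W + V = X) on D(W)={3,4,5,7} D(V)={3,4,5,7} D(X)={3,4,5,6,7}: W {3,4,5,7}->{3,4}; V {3,4,5,7}->{3,4}; X {3,4,5,6,7}->{6,7}
Constraint 2 (X != W) on D(X)={6,7} D(W)={3,4}: no change
Constraint 3 (V < W) on D(V)={3,4} D(W)={3,4}: V {3,4}->{3}; W {3,4}->{4}
So after all 3 constraints: D(X) = {6,7}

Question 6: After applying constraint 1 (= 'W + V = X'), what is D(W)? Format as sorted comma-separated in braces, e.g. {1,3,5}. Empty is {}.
Answer: {3,4}

Derivation:
Constraint 1 (W + V = X) on D(W)={3,4,5,7} D(V)={3,4,5,7} D(X)={3,4,5,6,7}: W {3,4,5,7}->{3,4}; V {3,4,5,7}->{3,4}; X {3,4,5,6,7}->{6,7}
So after constraint 1: D(W) = {3,4}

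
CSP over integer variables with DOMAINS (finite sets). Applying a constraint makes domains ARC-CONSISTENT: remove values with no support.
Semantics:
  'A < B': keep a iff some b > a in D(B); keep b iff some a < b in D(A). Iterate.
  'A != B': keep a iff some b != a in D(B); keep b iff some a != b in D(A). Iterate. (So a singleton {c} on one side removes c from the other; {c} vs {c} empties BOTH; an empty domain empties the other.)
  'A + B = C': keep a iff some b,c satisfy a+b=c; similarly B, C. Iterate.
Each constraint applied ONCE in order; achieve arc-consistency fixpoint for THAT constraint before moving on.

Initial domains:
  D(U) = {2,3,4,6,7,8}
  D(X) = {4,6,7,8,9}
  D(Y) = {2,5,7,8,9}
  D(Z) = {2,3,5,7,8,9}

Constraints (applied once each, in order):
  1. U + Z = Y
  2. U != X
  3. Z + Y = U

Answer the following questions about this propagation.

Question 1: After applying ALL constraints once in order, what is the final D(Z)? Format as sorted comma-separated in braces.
Constraint 1 (U + Z = Y) on D(U)={2,3,4,6,7,8} D(Z)={2,3,5,7,8,9} D(Y)={2,5,7,8,9}: U {2,3,4,6,7,8}->{2,3,4,6,7}; Z {2,3,5,7,8,9}->{2,3,5,7}; Y {2,5,7,8,9}->{5,7,8,9}
Constraint 2 (U != X) on D(U)={2,3,4,6,7} D(X)={4,6,7,8,9}: no change
Constraint 3 (Z + Y = U) on D(Z)={2,3,5,7} D(Y)={5,7,8,9} D(U)={2,3,4,6,7}: Z {2,3,5,7}->{2}; Y {5,7,8,9}->{5}; U {2,3,4,6,7}->{7}
So after all 3 constraints: D(Z) = {2}

Answer: {2}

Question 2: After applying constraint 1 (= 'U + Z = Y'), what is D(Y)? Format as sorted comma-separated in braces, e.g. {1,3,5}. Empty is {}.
Answer: {5,7,8,9}

Derivation:
Constraint 1 (U + Z = Y) on D(U)={2,3,4,6,7,8} D(Z)={2,3,5,7,8,9} D(Y)={2,5,7,8,9}: U {2,3,4,6,7,8}->{2,3,4,6,7}; Z {2,3,5,7,8,9}->{2,3,5,7}; Y {2,5,7,8,9}->{5,7,8,9}
So after constraint 1: D(Y) = {5,7,8,9}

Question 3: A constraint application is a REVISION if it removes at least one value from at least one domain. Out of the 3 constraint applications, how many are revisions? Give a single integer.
Answer: 2

Derivation:
Constraint 1 (U + Z = Y) on D(U)={2,3,4,6,7,8} D(Z)={2,3,5,7,8,9} D(Y)={2,5,7,8,9}: U {2,3,4,6,7,8}->{2,3,4,6,7}; Z {2,3,5,7,8,9}->{2,3,5,7}; Y {2,5,7,8,9}->{5,7,8,9} => REVISION
Constraint 2 (U != X) on D(U)={2,3,4,6,7} D(X)={4,6,7,8,9}: no change => not a revision
Constraint 3 (Z + Y = U) on D(Z)={2,3,5,7} D(Y)={5,7,8,9} D(U)={2,3,4,6,7}: Z {2,3,5,7}->{2}; Y {5,7,8,9}->{5}; U {2,3,4,6,7}->{7} => REVISION
Total revisions = 2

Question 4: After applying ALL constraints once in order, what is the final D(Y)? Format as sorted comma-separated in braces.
Answer: {5}

Derivation:
Constraint 1 (U + Z = Y) on D(U)={2,3,4,6,7,8} D(Z)={2,3,5,7,8,9} D(Y)={2,5,7,8,9}: U {2,3,4,6,7,8}->{2,3,4,6,7}; Z {2,3,5,7,8,9}->{2,3,5,7}; Y {2,5,7,8,9}->{5,7,8,9}
Constraint 2 (U != X) on D(U)={2,3,4,6,7} D(X)={4,6,7,8,9}: no change
Constraint 3 (Z + Y = U) on D(Z)={2,3,5,7} D(Y)={5,7,8,9} D(U)={2,3,4,6,7}: Z {2,3,5,7}->{2}; Y {5,7,8,9}->{5}; U {2,3,4,6,7}->{7}
So after all 3 constraints: D(Y) = {5}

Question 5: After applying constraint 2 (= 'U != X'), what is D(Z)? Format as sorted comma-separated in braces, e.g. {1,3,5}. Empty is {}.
Answer: {2,3,5,7}

Derivation:
Constraint 1 (U + Z = Y) on D(U)={2,3,4,6,7,8} D(Z)={2,3,5,7,8,9} D(Y)={2,5,7,8,9}: U {2,3,4,6,7,8}->{2,3,4,6,7}; Z {2,3,5,7,8,9}->{2,3,5,7}; Y {2,5,7,8,9}->{5,7,8,9}
Constraint 2 (U != X) on D(U)={2,3,4,6,7} D(X)={4,6,7,8,9}: no change
So after constraint 2: D(Z) = {2,3,5,7}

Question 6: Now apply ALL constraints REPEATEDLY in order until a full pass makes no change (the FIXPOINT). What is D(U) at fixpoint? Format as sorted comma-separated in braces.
Answer: {}

Derivation:
pass 0 (initial): D(U)={2,3,4,6,7,8}
pass 1: U {2,3,4,6,7,8}->{7}; Y {2,5,7,8,9}->{5}; Z {2,3,5,7,8,9}->{2}
pass 2: U {7}->{}; X {4,6,7,8,9}->{}; Y {5}->{}; Z {2}->{}
pass 3: no change
Fixpoint after 3 passes: D(U) = {}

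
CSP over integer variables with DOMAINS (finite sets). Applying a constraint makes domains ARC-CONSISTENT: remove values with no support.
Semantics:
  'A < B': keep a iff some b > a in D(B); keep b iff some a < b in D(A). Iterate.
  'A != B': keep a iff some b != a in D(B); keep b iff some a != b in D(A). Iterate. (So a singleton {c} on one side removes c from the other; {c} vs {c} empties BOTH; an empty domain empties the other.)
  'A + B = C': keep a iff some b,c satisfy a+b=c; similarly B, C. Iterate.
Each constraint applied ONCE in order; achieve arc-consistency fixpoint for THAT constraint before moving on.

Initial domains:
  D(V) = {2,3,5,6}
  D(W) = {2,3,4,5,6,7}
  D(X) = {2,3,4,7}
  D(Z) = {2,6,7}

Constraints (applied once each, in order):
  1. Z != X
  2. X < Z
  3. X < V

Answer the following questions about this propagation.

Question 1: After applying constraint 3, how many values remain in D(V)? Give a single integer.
Answer: 3

Derivation:
Constraint 1 (Z != X) on D(Z)={2,6,7} D(X)={2,3,4,7}: no change
Constraint 2 (X < Z) on D(X)={2,3,4,7} D(Z)={2,6,7}: X {2,3,4,7}->{2,3,4}; Z {2,6,7}->{6,7}
Constraint 3 (X < V) on D(X)={2,3,4} D(V)={2,3,5,6}: V {2,3,5,6}->{3,5,6}
So after constraint 3: D(V)={3,5,6}, size = 3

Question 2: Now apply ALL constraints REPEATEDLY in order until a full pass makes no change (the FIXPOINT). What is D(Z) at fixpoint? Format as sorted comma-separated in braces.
Answer: {6,7}

Derivation:
pass 0 (initial): D(Z)={2,6,7}
pass 1: V {2,3,5,6}->{3,5,6}; X {2,3,4,7}->{2,3,4}; Z {2,6,7}->{6,7}
pass 2: no change
Fixpoint after 2 passes: D(Z) = {6,7}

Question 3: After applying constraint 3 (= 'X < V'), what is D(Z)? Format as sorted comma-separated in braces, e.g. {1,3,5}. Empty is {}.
Answer: {6,7}

Derivation:
Constraint 1 (Z != X) on D(Z)={2,6,7} D(X)={2,3,4,7}: no change
Constraint 2 (X < Z) on D(X)={2,3,4,7} D(Z)={2,6,7}: X {2,3,4,7}->{2,3,4}; Z {2,6,7}->{6,7}
Constraint 3 (X < V) on D(X)={2,3,4} D(V)={2,3,5,6}: V {2,3,5,6}->{3,5,6}
So after constraint 3: D(Z) = {6,7}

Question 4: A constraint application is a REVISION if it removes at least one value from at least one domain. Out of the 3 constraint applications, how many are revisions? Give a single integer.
Constraint 1 (Z != X) on D(Z)={2,6,7} D(X)={2,3,4,7}: no change => not a revision
Constraint 2 (X < Z) on D(X)={2,3,4,7} D(Z)={2,6,7}: X {2,3,4,7}->{2,3,4}; Z {2,6,7}->{6,7} => REVISION
Constraint 3 (X < V) on D(X)={2,3,4} D(V)={2,3,5,6}: V {2,3,5,6}->{3,5,6} => REVISION
Total revisions = 2

Answer: 2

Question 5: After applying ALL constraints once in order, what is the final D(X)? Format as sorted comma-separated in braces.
Constraint 1 (Z != X) on D(Z)={2,6,7} D(X)={2,3,4,7}: no change
Constraint 2 (X < Z) on D(X)={2,3,4,7} D(Z)={2,6,7}: X {2,3,4,7}->{2,3,4}; Z {2,6,7}->{6,7}
Constraint 3 (X < V) on D(X)={2,3,4} D(V)={2,3,5,6}: V {2,3,5,6}->{3,5,6}
So after all 3 constraints: D(X) = {2,3,4}

Answer: {2,3,4}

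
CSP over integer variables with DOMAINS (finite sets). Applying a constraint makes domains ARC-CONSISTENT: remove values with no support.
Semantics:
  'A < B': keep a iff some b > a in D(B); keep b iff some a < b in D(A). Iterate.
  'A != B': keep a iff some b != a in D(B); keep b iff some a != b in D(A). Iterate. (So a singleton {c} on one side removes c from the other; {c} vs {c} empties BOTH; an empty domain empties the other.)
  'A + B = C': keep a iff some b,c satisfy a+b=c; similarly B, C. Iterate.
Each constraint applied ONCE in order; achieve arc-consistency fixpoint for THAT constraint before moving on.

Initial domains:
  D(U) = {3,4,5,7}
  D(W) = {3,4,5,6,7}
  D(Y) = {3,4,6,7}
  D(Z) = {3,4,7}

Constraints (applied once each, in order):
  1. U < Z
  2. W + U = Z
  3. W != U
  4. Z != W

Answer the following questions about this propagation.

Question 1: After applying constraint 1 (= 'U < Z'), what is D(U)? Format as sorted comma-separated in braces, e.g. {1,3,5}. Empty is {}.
Answer: {3,4,5}

Derivation:
Constraint 1 (U < Z) on D(U)={3,4,5,7} D(Z)={3,4,7}: U {3,4,5,7}->{3,4,5}; Z {3,4,7}->{4,7}
So after constraint 1: D(U) = {3,4,5}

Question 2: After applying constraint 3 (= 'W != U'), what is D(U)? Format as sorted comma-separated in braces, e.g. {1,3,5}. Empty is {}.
Constraint 1 (U < Z) on D(U)={3,4,5,7} D(Z)={3,4,7}: U {3,4,5,7}->{3,4,5}; Z {3,4,7}->{4,7}
Constraint 2 (W + U = Z) on D(W)={3,4,5,6,7} D(U)={3,4,5} D(Z)={4,7}: W {3,4,5,6,7}->{3,4}; U {3,4,5}->{3,4}; Z {4,7}->{7}
Constraint 3 (W != U) on D(W)={3,4} D(U)={3,4}: no change
So after constraint 3: D(U) = {3,4}

Answer: {3,4}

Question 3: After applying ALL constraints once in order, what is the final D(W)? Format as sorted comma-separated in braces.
Answer: {3,4}

Derivation:
Constraint 1 (U < Z) on D(U)={3,4,5,7} D(Z)={3,4,7}: U {3,4,5,7}->{3,4,5}; Z {3,4,7}->{4,7}
Constraint 2 (W + U = Z) on D(W)={3,4,5,6,7} D(U)={3,4,5} D(Z)={4,7}: W {3,4,5,6,7}->{3,4}; U {3,4,5}->{3,4}; Z {4,7}->{7}
Constraint 3 (W != U) on D(W)={3,4} D(U)={3,4}: no change
Constraint 4 (Z != W) on D(Z)={7} D(W)={3,4}: no change
So after all 4 constraints: D(W) = {3,4}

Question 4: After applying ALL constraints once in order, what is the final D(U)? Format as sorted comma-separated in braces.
Constraint 1 (U < Z) on D(U)={3,4,5,7} D(Z)={3,4,7}: U {3,4,5,7}->{3,4,5}; Z {3,4,7}->{4,7}
Constraint 2 (W + U = Z) on D(W)={3,4,5,6,7} D(U)={3,4,5} D(Z)={4,7}: W {3,4,5,6,7}->{3,4}; U {3,4,5}->{3,4}; Z {4,7}->{7}
Constraint 3 (W != U) on D(W)={3,4} D(U)={3,4}: no change
Constraint 4 (Z != W) on D(Z)={7} D(W)={3,4}: no change
So after all 4 constraints: D(U) = {3,4}

Answer: {3,4}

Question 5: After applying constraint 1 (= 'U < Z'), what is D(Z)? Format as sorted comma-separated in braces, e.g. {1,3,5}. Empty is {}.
Answer: {4,7}

Derivation:
Constraint 1 (U < Z) on D(U)={3,4,5,7} D(Z)={3,4,7}: U {3,4,5,7}->{3,4,5}; Z {3,4,7}->{4,7}
So after constraint 1: D(Z) = {4,7}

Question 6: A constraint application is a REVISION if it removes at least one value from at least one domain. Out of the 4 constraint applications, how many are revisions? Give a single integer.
Answer: 2

Derivation:
Constraint 1 (U < Z) on D(U)={3,4,5,7} D(Z)={3,4,7}: U {3,4,5,7}->{3,4,5}; Z {3,4,7}->{4,7} => REVISION
Constraint 2 (W + U = Z) on D(W)={3,4,5,6,7} D(U)={3,4,5} D(Z)={4,7}: W {3,4,5,6,7}->{3,4}; U {3,4,5}->{3,4}; Z {4,7}->{7} => REVISION
Constraint 3 (W != U) on D(W)={3,4} D(U)={3,4}: no change => not a revision
Constraint 4 (Z != W) on D(Z)={7} D(W)={3,4}: no change => not a revision
Total revisions = 2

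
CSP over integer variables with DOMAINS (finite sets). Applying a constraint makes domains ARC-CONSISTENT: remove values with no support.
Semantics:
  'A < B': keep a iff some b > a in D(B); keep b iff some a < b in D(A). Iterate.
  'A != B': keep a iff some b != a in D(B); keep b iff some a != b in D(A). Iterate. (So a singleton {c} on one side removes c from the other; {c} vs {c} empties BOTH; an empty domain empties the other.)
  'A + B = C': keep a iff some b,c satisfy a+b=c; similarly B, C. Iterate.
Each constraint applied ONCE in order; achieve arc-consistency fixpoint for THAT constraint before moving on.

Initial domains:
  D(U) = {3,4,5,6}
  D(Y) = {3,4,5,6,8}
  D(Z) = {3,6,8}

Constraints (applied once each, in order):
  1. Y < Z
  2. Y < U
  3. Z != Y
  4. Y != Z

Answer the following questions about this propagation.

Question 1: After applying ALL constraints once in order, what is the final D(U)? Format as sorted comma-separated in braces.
Answer: {4,5,6}

Derivation:
Constraint 1 (Y < Z) on D(Y)={3,4,5,6,8} D(Z)={3,6,8}: Y {3,4,5,6,8}->{3,4,5,6}; Z {3,6,8}->{6,8}
Constraint 2 (Y < U) on D(Y)={3,4,5,6} D(U)={3,4,5,6}: Y {3,4,5,6}->{3,4,5}; U {3,4,5,6}->{4,5,6}
Constraint 3 (Z != Y) on D(Z)={6,8} D(Y)={3,4,5}: no change
Constraint 4 (Y != Z) on D(Y)={3,4,5} D(Z)={6,8}: no change
So after all 4 constraints: D(U) = {4,5,6}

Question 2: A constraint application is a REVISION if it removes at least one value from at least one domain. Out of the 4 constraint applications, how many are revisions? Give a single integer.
Answer: 2

Derivation:
Constraint 1 (Y < Z) on D(Y)={3,4,5,6,8} D(Z)={3,6,8}: Y {3,4,5,6,8}->{3,4,5,6}; Z {3,6,8}->{6,8} => REVISION
Constraint 2 (Y < U) on D(Y)={3,4,5,6} D(U)={3,4,5,6}: Y {3,4,5,6}->{3,4,5}; U {3,4,5,6}->{4,5,6} => REVISION
Constraint 3 (Z != Y) on D(Z)={6,8} D(Y)={3,4,5}: no change => not a revision
Constraint 4 (Y != Z) on D(Y)={3,4,5} D(Z)={6,8}: no change => not a revision
Total revisions = 2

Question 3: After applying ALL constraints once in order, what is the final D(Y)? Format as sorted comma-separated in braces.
Answer: {3,4,5}

Derivation:
Constraint 1 (Y < Z) on D(Y)={3,4,5,6,8} D(Z)={3,6,8}: Y {3,4,5,6,8}->{3,4,5,6}; Z {3,6,8}->{6,8}
Constraint 2 (Y < U) on D(Y)={3,4,5,6} D(U)={3,4,5,6}: Y {3,4,5,6}->{3,4,5}; U {3,4,5,6}->{4,5,6}
Constraint 3 (Z != Y) on D(Z)={6,8} D(Y)={3,4,5}: no change
Constraint 4 (Y != Z) on D(Y)={3,4,5} D(Z)={6,8}: no change
So after all 4 constraints: D(Y) = {3,4,5}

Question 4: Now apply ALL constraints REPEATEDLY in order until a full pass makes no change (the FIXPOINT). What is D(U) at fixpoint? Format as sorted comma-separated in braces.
Answer: {4,5,6}

Derivation:
pass 0 (initial): D(U)={3,4,5,6}
pass 1: U {3,4,5,6}->{4,5,6}; Y {3,4,5,6,8}->{3,4,5}; Z {3,6,8}->{6,8}
pass 2: no change
Fixpoint after 2 passes: D(U) = {4,5,6}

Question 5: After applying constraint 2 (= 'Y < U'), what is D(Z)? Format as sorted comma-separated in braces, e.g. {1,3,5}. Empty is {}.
Answer: {6,8}

Derivation:
Constraint 1 (Y < Z) on D(Y)={3,4,5,6,8} D(Z)={3,6,8}: Y {3,4,5,6,8}->{3,4,5,6}; Z {3,6,8}->{6,8}
Constraint 2 (Y < U) on D(Y)={3,4,5,6} D(U)={3,4,5,6}: Y {3,4,5,6}->{3,4,5}; U {3,4,5,6}->{4,5,6}
So after constraint 2: D(Z) = {6,8}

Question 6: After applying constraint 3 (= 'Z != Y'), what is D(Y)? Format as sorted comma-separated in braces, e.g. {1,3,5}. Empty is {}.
Answer: {3,4,5}

Derivation:
Constraint 1 (Y < Z) on D(Y)={3,4,5,6,8} D(Z)={3,6,8}: Y {3,4,5,6,8}->{3,4,5,6}; Z {3,6,8}->{6,8}
Constraint 2 (Y < U) on D(Y)={3,4,5,6} D(U)={3,4,5,6}: Y {3,4,5,6}->{3,4,5}; U {3,4,5,6}->{4,5,6}
Constraint 3 (Z != Y) on D(Z)={6,8} D(Y)={3,4,5}: no change
So after constraint 3: D(Y) = {3,4,5}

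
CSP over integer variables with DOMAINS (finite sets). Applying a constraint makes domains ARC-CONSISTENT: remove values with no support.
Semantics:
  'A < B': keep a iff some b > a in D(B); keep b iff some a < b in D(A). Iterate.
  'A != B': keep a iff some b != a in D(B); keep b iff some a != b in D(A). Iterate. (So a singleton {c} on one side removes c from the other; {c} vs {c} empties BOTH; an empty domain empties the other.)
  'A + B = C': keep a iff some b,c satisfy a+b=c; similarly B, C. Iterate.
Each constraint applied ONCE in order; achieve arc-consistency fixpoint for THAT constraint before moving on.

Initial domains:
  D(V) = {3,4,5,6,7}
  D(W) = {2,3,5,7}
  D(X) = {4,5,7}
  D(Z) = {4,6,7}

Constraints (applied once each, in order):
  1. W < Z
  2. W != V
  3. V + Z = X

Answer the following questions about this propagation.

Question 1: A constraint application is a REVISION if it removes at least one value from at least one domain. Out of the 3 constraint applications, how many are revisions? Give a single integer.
Answer: 2

Derivation:
Constraint 1 (W < Z) on D(W)={2,3,5,7} D(Z)={4,6,7}: W {2,3,5,7}->{2,3,5} => REVISION
Constraint 2 (W != V) on D(W)={2,3,5} D(V)={3,4,5,6,7}: no change => not a revision
Constraint 3 (V + Z = X) on D(V)={3,4,5,6,7} D(Z)={4,6,7} D(X)={4,5,7}: V {3,4,5,6,7}->{3}; Z {4,6,7}->{4}; X {4,5,7}->{7} => REVISION
Total revisions = 2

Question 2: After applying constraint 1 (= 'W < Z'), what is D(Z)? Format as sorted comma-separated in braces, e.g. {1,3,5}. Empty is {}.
Constraint 1 (W < Z) on D(W)={2,3,5,7} D(Z)={4,6,7}: W {2,3,5,7}->{2,3,5}
So after constraint 1: D(Z) = {4,6,7}

Answer: {4,6,7}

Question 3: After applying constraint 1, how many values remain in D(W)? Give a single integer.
Answer: 3

Derivation:
Constraint 1 (W < Z) on D(W)={2,3,5,7} D(Z)={4,6,7}: W {2,3,5,7}->{2,3,5}
So after constraint 1: D(W)={2,3,5}, size = 3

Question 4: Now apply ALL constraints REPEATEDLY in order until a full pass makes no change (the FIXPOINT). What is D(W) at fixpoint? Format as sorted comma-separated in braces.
pass 0 (initial): D(W)={2,3,5,7}
pass 1: V {3,4,5,6,7}->{3}; W {2,3,5,7}->{2,3,5}; X {4,5,7}->{7}; Z {4,6,7}->{4}
pass 2: W {2,3,5}->{2}
pass 3: no change
Fixpoint after 3 passes: D(W) = {2}

Answer: {2}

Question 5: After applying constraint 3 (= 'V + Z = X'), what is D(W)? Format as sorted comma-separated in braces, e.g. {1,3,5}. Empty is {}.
Constraint 1 (W < Z) on D(W)={2,3,5,7} D(Z)={4,6,7}: W {2,3,5,7}->{2,3,5}
Constraint 2 (W != V) on D(W)={2,3,5} D(V)={3,4,5,6,7}: no change
Constraint 3 (V + Z = X) on D(V)={3,4,5,6,7} D(Z)={4,6,7} D(X)={4,5,7}: V {3,4,5,6,7}->{3}; Z {4,6,7}->{4}; X {4,5,7}->{7}
So after constraint 3: D(W) = {2,3,5}

Answer: {2,3,5}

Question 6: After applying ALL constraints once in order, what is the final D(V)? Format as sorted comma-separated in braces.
Answer: {3}

Derivation:
Constraint 1 (W < Z) on D(W)={2,3,5,7} D(Z)={4,6,7}: W {2,3,5,7}->{2,3,5}
Constraint 2 (W != V) on D(W)={2,3,5} D(V)={3,4,5,6,7}: no change
Constraint 3 (V + Z = X) on D(V)={3,4,5,6,7} D(Z)={4,6,7} D(X)={4,5,7}: V {3,4,5,6,7}->{3}; Z {4,6,7}->{4}; X {4,5,7}->{7}
So after all 3 constraints: D(V) = {3}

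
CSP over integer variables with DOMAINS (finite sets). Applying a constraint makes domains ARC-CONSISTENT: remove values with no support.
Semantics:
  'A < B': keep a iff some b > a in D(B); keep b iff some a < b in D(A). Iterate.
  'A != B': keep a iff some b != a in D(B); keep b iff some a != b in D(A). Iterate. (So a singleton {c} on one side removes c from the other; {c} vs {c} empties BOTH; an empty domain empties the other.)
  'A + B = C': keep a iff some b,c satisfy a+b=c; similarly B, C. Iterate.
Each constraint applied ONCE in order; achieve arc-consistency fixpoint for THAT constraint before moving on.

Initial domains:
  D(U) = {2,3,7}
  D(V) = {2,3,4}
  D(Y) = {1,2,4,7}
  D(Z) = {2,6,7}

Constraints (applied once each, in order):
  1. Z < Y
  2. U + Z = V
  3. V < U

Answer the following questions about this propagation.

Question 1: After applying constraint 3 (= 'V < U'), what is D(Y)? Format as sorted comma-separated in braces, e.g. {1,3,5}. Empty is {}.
Constraint 1 (Z < Y) on D(Z)={2,6,7} D(Y)={1,2,4,7}: Z {2,6,7}->{2,6}; Y {1,2,4,7}->{4,7}
Constraint 2 (U + Z = V) on D(U)={2,3,7} D(Z)={2,6} D(V)={2,3,4}: U {2,3,7}->{2}; Z {2,6}->{2}; V {2,3,4}->{4}
Constraint 3 (V < U) on D(V)={4} D(U)={2}: V {4}->{}; U {2}->{}
So after constraint 3: D(Y) = {4,7}

Answer: {4,7}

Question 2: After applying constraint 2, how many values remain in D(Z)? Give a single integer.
Constraint 1 (Z < Y) on D(Z)={2,6,7} D(Y)={1,2,4,7}: Z {2,6,7}->{2,6}; Y {1,2,4,7}->{4,7}
Constraint 2 (U + Z = V) on D(U)={2,3,7} D(Z)={2,6} D(V)={2,3,4}: U {2,3,7}->{2}; Z {2,6}->{2}; V {2,3,4}->{4}
So after constraint 2: D(Z)={2}, size = 1

Answer: 1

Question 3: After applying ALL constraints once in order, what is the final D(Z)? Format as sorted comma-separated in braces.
Answer: {2}

Derivation:
Constraint 1 (Z < Y) on D(Z)={2,6,7} D(Y)={1,2,4,7}: Z {2,6,7}->{2,6}; Y {1,2,4,7}->{4,7}
Constraint 2 (U + Z = V) on D(U)={2,3,7} D(Z)={2,6} D(V)={2,3,4}: U {2,3,7}->{2}; Z {2,6}->{2}; V {2,3,4}->{4}
Constraint 3 (V < U) on D(V)={4} D(U)={2}: V {4}->{}; U {2}->{}
So after all 3 constraints: D(Z) = {2}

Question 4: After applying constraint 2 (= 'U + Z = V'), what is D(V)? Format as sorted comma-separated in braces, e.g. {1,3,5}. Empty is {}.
Constraint 1 (Z < Y) on D(Z)={2,6,7} D(Y)={1,2,4,7}: Z {2,6,7}->{2,6}; Y {1,2,4,7}->{4,7}
Constraint 2 (U + Z = V) on D(U)={2,3,7} D(Z)={2,6} D(V)={2,3,4}: U {2,3,7}->{2}; Z {2,6}->{2}; V {2,3,4}->{4}
So after constraint 2: D(V) = {4}

Answer: {4}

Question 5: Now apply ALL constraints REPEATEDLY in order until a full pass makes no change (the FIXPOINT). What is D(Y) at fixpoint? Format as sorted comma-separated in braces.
Answer: {}

Derivation:
pass 0 (initial): D(Y)={1,2,4,7}
pass 1: U {2,3,7}->{}; V {2,3,4}->{}; Y {1,2,4,7}->{4,7}; Z {2,6,7}->{2}
pass 2: Z {2}->{}
pass 3: Y {4,7}->{}
pass 4: no change
Fixpoint after 4 passes: D(Y) = {}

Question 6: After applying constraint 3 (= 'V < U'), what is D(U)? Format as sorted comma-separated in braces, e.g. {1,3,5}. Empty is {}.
Answer: {}

Derivation:
Constraint 1 (Z < Y) on D(Z)={2,6,7} D(Y)={1,2,4,7}: Z {2,6,7}->{2,6}; Y {1,2,4,7}->{4,7}
Constraint 2 (U + Z = V) on D(U)={2,3,7} D(Z)={2,6} D(V)={2,3,4}: U {2,3,7}->{2}; Z {2,6}->{2}; V {2,3,4}->{4}
Constraint 3 (V < U) on D(V)={4} D(U)={2}: V {4}->{}; U {2}->{}
So after constraint 3: D(U) = {}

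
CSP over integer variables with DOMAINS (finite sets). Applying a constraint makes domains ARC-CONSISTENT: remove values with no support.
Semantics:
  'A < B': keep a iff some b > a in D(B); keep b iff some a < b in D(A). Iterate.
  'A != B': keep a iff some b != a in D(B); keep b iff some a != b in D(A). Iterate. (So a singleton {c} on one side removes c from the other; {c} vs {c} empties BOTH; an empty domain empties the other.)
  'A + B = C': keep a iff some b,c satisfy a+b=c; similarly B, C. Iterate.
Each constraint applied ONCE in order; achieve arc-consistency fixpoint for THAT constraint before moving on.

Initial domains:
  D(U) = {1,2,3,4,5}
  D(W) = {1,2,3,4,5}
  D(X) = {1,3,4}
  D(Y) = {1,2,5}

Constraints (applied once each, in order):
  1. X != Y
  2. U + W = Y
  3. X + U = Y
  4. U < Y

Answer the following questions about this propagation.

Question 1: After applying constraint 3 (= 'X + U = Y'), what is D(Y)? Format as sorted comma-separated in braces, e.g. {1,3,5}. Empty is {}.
Constraint 1 (X != Y) on D(X)={1,3,4} D(Y)={1,2,5}: no change
Constraint 2 (U + W = Y) on D(U)={1,2,3,4,5} D(W)={1,2,3,4,5} D(Y)={1,2,5}: U {1,2,3,4,5}->{1,2,3,4}; W {1,2,3,4,5}->{1,2,3,4}; Y {1,2,5}->{2,5}
Constraint 3 (X + U = Y) on D(X)={1,3,4} D(U)={1,2,3,4} D(Y)={2,5}: U {1,2,3,4}->{1,2,4}
So after constraint 3: D(Y) = {2,5}

Answer: {2,5}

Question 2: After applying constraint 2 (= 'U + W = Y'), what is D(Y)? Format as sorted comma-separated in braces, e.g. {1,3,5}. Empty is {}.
Answer: {2,5}

Derivation:
Constraint 1 (X != Y) on D(X)={1,3,4} D(Y)={1,2,5}: no change
Constraint 2 (U + W = Y) on D(U)={1,2,3,4,5} D(W)={1,2,3,4,5} D(Y)={1,2,5}: U {1,2,3,4,5}->{1,2,3,4}; W {1,2,3,4,5}->{1,2,3,4}; Y {1,2,5}->{2,5}
So after constraint 2: D(Y) = {2,5}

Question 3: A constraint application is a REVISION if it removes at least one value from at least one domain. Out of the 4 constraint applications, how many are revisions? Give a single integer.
Answer: 2

Derivation:
Constraint 1 (X != Y) on D(X)={1,3,4} D(Y)={1,2,5}: no change => not a revision
Constraint 2 (U + W = Y) on D(U)={1,2,3,4,5} D(W)={1,2,3,4,5} D(Y)={1,2,5}: U {1,2,3,4,5}->{1,2,3,4}; W {1,2,3,4,5}->{1,2,3,4}; Y {1,2,5}->{2,5} => REVISION
Constraint 3 (X + U = Y) on D(X)={1,3,4} D(U)={1,2,3,4} D(Y)={2,5}: U {1,2,3,4}->{1,2,4} => REVISION
Constraint 4 (U < Y) on D(U)={1,2,4} D(Y)={2,5}: no change => not a revision
Total revisions = 2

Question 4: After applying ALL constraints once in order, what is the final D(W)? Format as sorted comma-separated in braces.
Constraint 1 (X != Y) on D(X)={1,3,4} D(Y)={1,2,5}: no change
Constraint 2 (U + W = Y) on D(U)={1,2,3,4,5} D(W)={1,2,3,4,5} D(Y)={1,2,5}: U {1,2,3,4,5}->{1,2,3,4}; W {1,2,3,4,5}->{1,2,3,4}; Y {1,2,5}->{2,5}
Constraint 3 (X + U = Y) on D(X)={1,3,4} D(U)={1,2,3,4} D(Y)={2,5}: U {1,2,3,4}->{1,2,4}
Constraint 4 (U < Y) on D(U)={1,2,4} D(Y)={2,5}: no change
So after all 4 constraints: D(W) = {1,2,3,4}

Answer: {1,2,3,4}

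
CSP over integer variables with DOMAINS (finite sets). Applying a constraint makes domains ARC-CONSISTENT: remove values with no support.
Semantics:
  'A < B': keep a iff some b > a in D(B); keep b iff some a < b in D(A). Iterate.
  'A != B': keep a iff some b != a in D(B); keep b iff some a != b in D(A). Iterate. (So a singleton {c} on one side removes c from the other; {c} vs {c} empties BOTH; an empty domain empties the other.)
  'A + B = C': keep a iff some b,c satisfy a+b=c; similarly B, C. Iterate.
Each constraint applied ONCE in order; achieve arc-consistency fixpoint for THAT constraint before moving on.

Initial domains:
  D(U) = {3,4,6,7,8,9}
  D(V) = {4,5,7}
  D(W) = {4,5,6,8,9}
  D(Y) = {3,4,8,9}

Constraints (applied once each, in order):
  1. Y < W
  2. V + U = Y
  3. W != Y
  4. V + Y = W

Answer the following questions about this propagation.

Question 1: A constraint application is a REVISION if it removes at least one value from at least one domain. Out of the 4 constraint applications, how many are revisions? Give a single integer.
Constraint 1 (Y < W) on D(Y)={3,4,8,9} D(W)={4,5,6,8,9}: Y {3,4,8,9}->{3,4,8} => REVISION
Constraint 2 (V + U = Y) on D(V)={4,5,7} D(U)={3,4,6,7,8,9} D(Y)={3,4,8}: V {4,5,7}->{4,5}; U {3,4,6,7,8,9}->{3,4}; Y {3,4,8}->{8} => REVISION
Constraint 3 (W != Y) on D(W)={4,5,6,8,9} D(Y)={8}: W {4,5,6,8,9}->{4,5,6,9} => REVISION
Constraint 4 (V + Y = W) on D(V)={4,5} D(Y)={8} D(W)={4,5,6,9}: V {4,5}->{}; Y {8}->{}; W {4,5,6,9}->{} => REVISION
Total revisions = 4

Answer: 4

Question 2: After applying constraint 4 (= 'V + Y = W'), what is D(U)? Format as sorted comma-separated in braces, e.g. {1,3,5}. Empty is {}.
Constraint 1 (Y < W) on D(Y)={3,4,8,9} D(W)={4,5,6,8,9}: Y {3,4,8,9}->{3,4,8}
Constraint 2 (V + U = Y) on D(V)={4,5,7} D(U)={3,4,6,7,8,9} D(Y)={3,4,8}: V {4,5,7}->{4,5}; U {3,4,6,7,8,9}->{3,4}; Y {3,4,8}->{8}
Constraint 3 (W != Y) on D(W)={4,5,6,8,9} D(Y)={8}: W {4,5,6,8,9}->{4,5,6,9}
Constraint 4 (V + Y = W) on D(V)={4,5} D(Y)={8} D(W)={4,5,6,9}: V {4,5}->{}; Y {8}->{}; W {4,5,6,9}->{}
So after constraint 4: D(U) = {3,4}

Answer: {3,4}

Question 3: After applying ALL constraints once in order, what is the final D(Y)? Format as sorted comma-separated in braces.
Constraint 1 (Y < W) on D(Y)={3,4,8,9} D(W)={4,5,6,8,9}: Y {3,4,8,9}->{3,4,8}
Constraint 2 (V + U = Y) on D(V)={4,5,7} D(U)={3,4,6,7,8,9} D(Y)={3,4,8}: V {4,5,7}->{4,5}; U {3,4,6,7,8,9}->{3,4}; Y {3,4,8}->{8}
Constraint 3 (W != Y) on D(W)={4,5,6,8,9} D(Y)={8}: W {4,5,6,8,9}->{4,5,6,9}
Constraint 4 (V + Y = W) on D(V)={4,5} D(Y)={8} D(W)={4,5,6,9}: V {4,5}->{}; Y {8}->{}; W {4,5,6,9}->{}
So after all 4 constraints: D(Y) = {}

Answer: {}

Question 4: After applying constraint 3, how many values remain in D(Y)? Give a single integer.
Answer: 1

Derivation:
Constraint 1 (Y < W) on D(Y)={3,4,8,9} D(W)={4,5,6,8,9}: Y {3,4,8,9}->{3,4,8}
Constraint 2 (V + U = Y) on D(V)={4,5,7} D(U)={3,4,6,7,8,9} D(Y)={3,4,8}: V {4,5,7}->{4,5}; U {3,4,6,7,8,9}->{3,4}; Y {3,4,8}->{8}
Constraint 3 (W != Y) on D(W)={4,5,6,8,9} D(Y)={8}: W {4,5,6,8,9}->{4,5,6,9}
So after constraint 3: D(Y)={8}, size = 1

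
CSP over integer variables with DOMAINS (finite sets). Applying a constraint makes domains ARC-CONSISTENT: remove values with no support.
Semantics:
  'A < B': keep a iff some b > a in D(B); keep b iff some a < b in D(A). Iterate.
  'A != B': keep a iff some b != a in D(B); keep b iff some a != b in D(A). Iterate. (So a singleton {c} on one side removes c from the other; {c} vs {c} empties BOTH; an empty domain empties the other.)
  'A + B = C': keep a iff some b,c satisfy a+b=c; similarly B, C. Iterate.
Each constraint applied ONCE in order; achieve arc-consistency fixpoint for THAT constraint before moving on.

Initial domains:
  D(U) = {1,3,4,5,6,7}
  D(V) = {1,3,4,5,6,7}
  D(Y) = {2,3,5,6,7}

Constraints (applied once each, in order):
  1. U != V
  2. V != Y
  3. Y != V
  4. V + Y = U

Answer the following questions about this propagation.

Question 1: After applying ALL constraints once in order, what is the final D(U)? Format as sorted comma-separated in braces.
Constraint 1 (U != V) on D(U)={1,3,4,5,6,7} D(V)={1,3,4,5,6,7}: no change
Constraint 2 (V != Y) on D(V)={1,3,4,5,6,7} D(Y)={2,3,5,6,7}: no change
Constraint 3 (Y != V) on D(Y)={2,3,5,6,7} D(V)={1,3,4,5,6,7}: no change
Constraint 4 (V + Y = U) on D(V)={1,3,4,5,6,7} D(Y)={2,3,5,6,7} D(U)={1,3,4,5,6,7}: V {1,3,4,5,6,7}->{1,3,4,5}; Y {2,3,5,6,7}->{2,3,5,6}; U {1,3,4,5,6,7}->{3,4,5,6,7}
So after all 4 constraints: D(U) = {3,4,5,6,7}

Answer: {3,4,5,6,7}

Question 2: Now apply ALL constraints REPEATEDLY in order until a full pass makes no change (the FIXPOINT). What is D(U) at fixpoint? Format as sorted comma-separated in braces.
pass 0 (initial): D(U)={1,3,4,5,6,7}
pass 1: U {1,3,4,5,6,7}->{3,4,5,6,7}; V {1,3,4,5,6,7}->{1,3,4,5}; Y {2,3,5,6,7}->{2,3,5,6}
pass 2: no change
Fixpoint after 2 passes: D(U) = {3,4,5,6,7}

Answer: {3,4,5,6,7}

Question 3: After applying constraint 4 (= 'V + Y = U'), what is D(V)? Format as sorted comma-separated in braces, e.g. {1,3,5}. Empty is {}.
Constraint 1 (U != V) on D(U)={1,3,4,5,6,7} D(V)={1,3,4,5,6,7}: no change
Constraint 2 (V != Y) on D(V)={1,3,4,5,6,7} D(Y)={2,3,5,6,7}: no change
Constraint 3 (Y != V) on D(Y)={2,3,5,6,7} D(V)={1,3,4,5,6,7}: no change
Constraint 4 (V + Y = U) on D(V)={1,3,4,5,6,7} D(Y)={2,3,5,6,7} D(U)={1,3,4,5,6,7}: V {1,3,4,5,6,7}->{1,3,4,5}; Y {2,3,5,6,7}->{2,3,5,6}; U {1,3,4,5,6,7}->{3,4,5,6,7}
So after constraint 4: D(V) = {1,3,4,5}

Answer: {1,3,4,5}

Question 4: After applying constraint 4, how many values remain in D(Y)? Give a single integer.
Answer: 4

Derivation:
Constraint 1 (U != V) on D(U)={1,3,4,5,6,7} D(V)={1,3,4,5,6,7}: no change
Constraint 2 (V != Y) on D(V)={1,3,4,5,6,7} D(Y)={2,3,5,6,7}: no change
Constraint 3 (Y != V) on D(Y)={2,3,5,6,7} D(V)={1,3,4,5,6,7}: no change
Constraint 4 (V + Y = U) on D(V)={1,3,4,5,6,7} D(Y)={2,3,5,6,7} D(U)={1,3,4,5,6,7}: V {1,3,4,5,6,7}->{1,3,4,5}; Y {2,3,5,6,7}->{2,3,5,6}; U {1,3,4,5,6,7}->{3,4,5,6,7}
So after constraint 4: D(Y)={2,3,5,6}, size = 4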